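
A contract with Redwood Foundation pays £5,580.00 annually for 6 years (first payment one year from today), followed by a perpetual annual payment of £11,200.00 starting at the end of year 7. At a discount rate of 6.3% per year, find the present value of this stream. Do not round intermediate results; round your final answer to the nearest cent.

PV of 6-year annuity: £5,580.00 × [1 − (1+0.063)^−6] / 0.063 = 27181.93336
Perpetuity value at year 6: £11,200.00 / 0.063 = 177777.77778
PV of perpetuity: 177777.77778 / (1+0.063)^6 = 123219.05850
Total PV = 27181.93336 + 123219.05850 = 150400.99185

£150400.99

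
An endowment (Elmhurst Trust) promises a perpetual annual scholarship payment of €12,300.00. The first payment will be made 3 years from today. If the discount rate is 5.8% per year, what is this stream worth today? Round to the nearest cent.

Value at end of year 2: C / r = €12,300.00 / 0.058 = €212,068.9655
Discount to today: PV = €212,068.9655 / (1 + 0.058)^2 = €212,068.9655 / 1.119364 = €189,454.87

€189454.87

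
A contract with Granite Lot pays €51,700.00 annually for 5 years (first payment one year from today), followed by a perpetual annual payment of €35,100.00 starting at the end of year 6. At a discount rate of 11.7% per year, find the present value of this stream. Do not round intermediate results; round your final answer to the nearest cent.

PV of 5-year annuity: €51,700.00 × [1 − (1+0.117)^−5] / 0.117 = 187760.35996
Perpetuity value at year 5: €35,100.00 / 0.117 = 300000.00000
PV of perpetuity: 300000.00000 / (1+0.117)^5 = 172526.33202
Total PV = 187760.35996 + 172526.33202 = 360286.69198

€360286.69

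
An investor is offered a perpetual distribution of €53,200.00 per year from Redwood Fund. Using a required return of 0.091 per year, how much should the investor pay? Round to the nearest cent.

€584615.38

Level perpetuity: PV = C / r = €53,200.00 / 0.091 = €584,615.38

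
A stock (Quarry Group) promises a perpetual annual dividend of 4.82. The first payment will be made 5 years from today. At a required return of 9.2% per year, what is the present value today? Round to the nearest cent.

36.84

Value at end of year 4: C / r = 4.82 / 0.092 = 52.3913
Discount to today: PV = 52.3913 / (1 + 0.092)^4 = 52.3913 / 1.421970 = 36.84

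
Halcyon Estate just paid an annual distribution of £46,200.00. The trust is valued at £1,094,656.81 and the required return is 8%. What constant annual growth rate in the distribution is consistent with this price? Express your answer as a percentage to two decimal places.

P = D₀(1+g)/(r−g) ⇒ P(r−g) = D₀(1+g) ⇒ g(P+D₀) = P·r − D₀
g = (P·r − D₀)/(P + D₀) = (£1,094,656.81×0.08 − £46,200.00) / (£1,094,656.81 + £46,200.00) = 0.036264

3.63%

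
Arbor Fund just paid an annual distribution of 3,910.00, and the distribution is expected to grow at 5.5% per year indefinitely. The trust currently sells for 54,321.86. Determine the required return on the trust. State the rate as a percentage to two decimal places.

D₁ = 3,910.00 × 1.055 = 4,125.0500
P = D₁/(r − g) ⇒ r = D₁/P + g = 4,125.0500/54,321.86 + 0.055 = 0.075937 + 0.055 = 0.130937

13.09%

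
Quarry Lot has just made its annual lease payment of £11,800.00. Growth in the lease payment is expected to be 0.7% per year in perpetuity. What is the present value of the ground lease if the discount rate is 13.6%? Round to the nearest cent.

D₁ = D₀ × (1 + g) = £11,800.00 × 1.007 = £11,882.6000
Growing perpetuity: P = D₁ / (r − g) = £11,882.6000 / (0.136 − 0.007) = £92,113.18

£92113.18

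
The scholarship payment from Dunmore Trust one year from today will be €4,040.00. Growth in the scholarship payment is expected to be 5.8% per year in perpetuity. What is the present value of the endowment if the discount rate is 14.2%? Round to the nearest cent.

Growing perpetuity: P = D₁ / (r − g) = €4,040.0000 / (0.142 − 0.058) = €48,095.24

€48095.24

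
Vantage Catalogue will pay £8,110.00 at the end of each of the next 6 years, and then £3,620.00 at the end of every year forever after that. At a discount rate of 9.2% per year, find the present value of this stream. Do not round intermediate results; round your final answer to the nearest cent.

PV of 6-year annuity: £8,110.00 × [1 − (1+0.092)^−6] / 0.092 = 36164.88181
Perpetuity value at year 6: £3,620.00 / 0.092 = 39347.82609
PV of perpetuity: 39347.82609 / (1+0.092)^6 = 23205.17847
Total PV = 36164.88181 + 23205.17847 = 59370.06028

£59370.06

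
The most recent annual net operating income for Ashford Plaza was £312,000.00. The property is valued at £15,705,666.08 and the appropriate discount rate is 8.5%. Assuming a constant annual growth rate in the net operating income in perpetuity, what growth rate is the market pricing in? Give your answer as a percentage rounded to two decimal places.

P = D₀(1+g)/(r−g) ⇒ P(r−g) = D₀(1+g) ⇒ g(P+D₀) = P·r − D₀
g = (P·r − D₀)/(P + D₀) = (£15,705,666.08×0.085 − £312,000.00) / (£15,705,666.08 + £312,000.00) = 0.063866

6.39%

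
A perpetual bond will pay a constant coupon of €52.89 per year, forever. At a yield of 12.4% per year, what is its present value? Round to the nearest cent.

€426.53

Level perpetuity: PV = C / r = €52.89 / 0.124 = €426.53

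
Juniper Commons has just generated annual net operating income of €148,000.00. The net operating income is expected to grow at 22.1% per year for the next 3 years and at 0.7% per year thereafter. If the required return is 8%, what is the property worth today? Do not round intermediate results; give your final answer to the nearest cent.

€3520502.85

D_1 = 180708.00000
D_2 = 220644.46800
D_3 = 269406.89543
Terminal value at year 3: TV = D_3×(1+g_2)/(r−g_2) = 271292.74370/0.073 = 3716338.95474
P_0 = D_1/(1+r)^1 + D_2/(1+r)^2 + D_3/(1+r)^3 + TV/(1+r)^3
    = 167322.22222 + 189167.06790 + 213863.87954 + 2950149.68083 = 3520502.85050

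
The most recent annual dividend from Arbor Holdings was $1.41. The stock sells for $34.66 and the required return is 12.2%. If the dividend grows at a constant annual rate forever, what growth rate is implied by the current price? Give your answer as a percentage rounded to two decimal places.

P = D₀(1+g)/(r−g) ⇒ P(r−g) = D₀(1+g) ⇒ g(P+D₀) = P·r − D₀
g = (P·r − D₀)/(P + D₀) = ($34.66×0.122 − $1.41) / ($34.66 + $1.41) = 0.078140

7.81%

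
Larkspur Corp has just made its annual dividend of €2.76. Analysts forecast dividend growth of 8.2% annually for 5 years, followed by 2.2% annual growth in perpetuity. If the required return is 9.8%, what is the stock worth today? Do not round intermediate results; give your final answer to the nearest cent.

€47.70

D_1 = 2.98632
D_2 = 3.23120
D_3 = 3.49616
D_4 = 3.78284
D_5 = 4.09303
Terminal value at year 5: TV = D_5×(1+g_2)/(r−g_2) = 4.18308/0.076 = 55.04054
P_0 = D_1/(1+r)^1 + D_2/(1+r)^2 + D_3/(1+r)^3 + D_4/(1+r)^4 + D_5/(1+r)^5 + TV/(1+r)^5
    = 2.71978 + 2.68015 + 2.64109 + 2.60261 + 2.56468 + 34.48824 = 47.69655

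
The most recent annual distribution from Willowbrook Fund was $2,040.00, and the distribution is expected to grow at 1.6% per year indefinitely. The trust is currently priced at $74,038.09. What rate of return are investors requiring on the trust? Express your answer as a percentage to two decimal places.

4.40%

D₁ = $2,040.00 × 1.016 = $2,072.6400
P = D₁/(r − g) ⇒ r = D₁/P + g = $2,072.6400/$74,038.09 + 0.016 = 0.027994 + 0.016 = 0.043994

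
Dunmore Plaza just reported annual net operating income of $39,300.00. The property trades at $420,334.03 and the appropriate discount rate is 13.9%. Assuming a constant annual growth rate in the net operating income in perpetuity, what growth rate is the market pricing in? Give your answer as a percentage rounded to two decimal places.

P = D₀(1+g)/(r−g) ⇒ P(r−g) = D₀(1+g) ⇒ g(P+D₀) = P·r − D₀
g = (P·r − D₀)/(P + D₀) = ($420,334.03×0.139 − $39,300.00) / ($420,334.03 + $39,300.00) = 0.041612

4.16%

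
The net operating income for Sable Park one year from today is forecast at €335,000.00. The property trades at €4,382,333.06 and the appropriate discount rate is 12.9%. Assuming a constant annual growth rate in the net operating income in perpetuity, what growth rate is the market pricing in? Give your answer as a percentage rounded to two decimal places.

P = D₁/(r−g) ⇒ g = r − D₁/P = 0.129 − €335,000.00/€4,382,333.06 = 0.052557

5.26%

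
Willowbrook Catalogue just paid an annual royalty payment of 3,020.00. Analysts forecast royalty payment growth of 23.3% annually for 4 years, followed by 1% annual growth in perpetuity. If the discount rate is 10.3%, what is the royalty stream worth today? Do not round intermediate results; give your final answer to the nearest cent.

67299.02

D_1 = 3723.66000
D_2 = 4591.27278
D_3 = 5661.03934
D_4 = 6980.06150
Terminal value at year 4: TV = D_4×(1+g_2)/(r−g_2) = 7049.86212/0.093 = 75804.96902
P_0 = D_1/(1+r)^1 + D_2/(1+r)^2 + D_3/(1+r)^3 + D_4/(1+r)^4 + TV/(1+r)^4
    = 3375.93835 + 3773.82773 + 4218.61250 + 4715.81978 + 51214.81695 = 67299.01531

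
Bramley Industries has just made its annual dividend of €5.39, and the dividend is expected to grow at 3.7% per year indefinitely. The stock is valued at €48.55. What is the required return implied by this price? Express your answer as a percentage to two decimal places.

15.21%

D₁ = €5.39 × 1.037 = €5.5894
P = D₁/(r − g) ⇒ r = D₁/P + g = €5.5894/€48.55 + 0.037 = 0.115127 + 0.037 = 0.152127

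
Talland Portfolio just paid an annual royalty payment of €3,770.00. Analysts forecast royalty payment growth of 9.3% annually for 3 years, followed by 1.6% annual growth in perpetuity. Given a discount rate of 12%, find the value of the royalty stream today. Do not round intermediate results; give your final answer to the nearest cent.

€45003.50

D_1 = 4120.61000
D_2 = 4503.82673
D_3 = 4922.68262
Terminal value at year 3: TV = D_3×(1+g_2)/(r−g_2) = 5001.44554/0.104 = 48090.82248
P_0 = D_1/(1+r)^1 + D_2/(1+r)^2 + D_3/(1+r)^3 + TV/(1+r)^3
    = 3679.11607 + 3590.42309 + 3503.86825 + 34230.09754 = 45003.50496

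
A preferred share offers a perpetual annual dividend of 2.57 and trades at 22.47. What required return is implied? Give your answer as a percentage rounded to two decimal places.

11.44%

P = C/r ⇒ r = C/P = 2.57/22.47 = 0.114375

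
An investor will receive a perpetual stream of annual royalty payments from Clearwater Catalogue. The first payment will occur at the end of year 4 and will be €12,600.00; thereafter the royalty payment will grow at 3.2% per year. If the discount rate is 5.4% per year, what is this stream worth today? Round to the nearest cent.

€489131.95

Value at end of year 3: C₁ / (r − g) = €12,600.00 / (0.054 − 0.032) = €572,727.2727
Discount to today: PV = €572,727.2727 / (1 + 0.054)^3 = €572,727.2727 / 1.170905 = €489,131.95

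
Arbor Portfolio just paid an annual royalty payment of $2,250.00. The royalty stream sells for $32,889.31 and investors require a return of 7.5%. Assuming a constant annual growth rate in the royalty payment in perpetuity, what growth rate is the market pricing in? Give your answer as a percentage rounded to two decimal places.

0.62%

P = D₀(1+g)/(r−g) ⇒ P(r−g) = D₀(1+g) ⇒ g(P+D₀) = P·r − D₀
g = (P·r − D₀)/(P + D₀) = ($32,889.31×0.075 − $2,250.00) / ($32,889.31 + $2,250.00) = 0.006167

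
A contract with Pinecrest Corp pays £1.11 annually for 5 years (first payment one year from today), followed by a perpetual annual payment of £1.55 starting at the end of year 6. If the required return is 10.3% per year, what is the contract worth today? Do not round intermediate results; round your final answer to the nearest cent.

PV of 5-year annuity: £1.11 × [1 − (1+0.103)^−5] / 0.103 = 4.17572
Perpetuity value at year 5: £1.55 / 0.103 = 15.04854
PV of perpetuity: 15.04854 / (1+0.103)^5 = 9.21758
Total PV = 4.17572 + 9.21758 = 13.39330

£13.39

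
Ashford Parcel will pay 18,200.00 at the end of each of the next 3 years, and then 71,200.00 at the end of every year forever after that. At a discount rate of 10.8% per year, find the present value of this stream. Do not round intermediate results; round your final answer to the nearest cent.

PV of 3-year annuity: 18,200.00 × [1 − (1+0.108)^−3] / 0.108 = 44630.77257
Perpetuity value at year 3: 71,200.00 / 0.108 = 659259.25926
PV of perpetuity: 659259.25926 / (1+0.108)^3 = 484659.75337
Total PV = 44630.77257 + 484659.75337 = 529290.52594

529290.53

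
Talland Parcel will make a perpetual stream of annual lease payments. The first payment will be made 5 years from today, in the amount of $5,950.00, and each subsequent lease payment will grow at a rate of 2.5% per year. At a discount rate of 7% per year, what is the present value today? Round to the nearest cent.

Value at end of year 4: C₁ / (r − g) = $5,950.00 / (0.07 − 0.025) = $132,222.2222
Discount to today: PV = $132,222.2222 / (1 + 0.07)^4 = $132,222.2222 / 1.310796 = $100,871.70

$100871.70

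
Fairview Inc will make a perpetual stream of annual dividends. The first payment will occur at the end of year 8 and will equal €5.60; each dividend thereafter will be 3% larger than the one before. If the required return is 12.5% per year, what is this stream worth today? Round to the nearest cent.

€25.85

Value at end of year 7: C₁ / (r − g) = €5.60 / (0.125 − 0.03) = €58.9474
Discount to today: PV = €58.9474 / (1 + 0.125)^7 = €58.9474 / 2.280697 = €25.85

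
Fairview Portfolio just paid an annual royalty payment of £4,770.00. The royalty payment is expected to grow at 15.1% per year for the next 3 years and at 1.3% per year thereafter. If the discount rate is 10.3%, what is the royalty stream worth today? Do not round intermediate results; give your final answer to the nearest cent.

D_1 = 5490.27000
D_2 = 6319.30077
D_3 = 7273.51519
Terminal value at year 3: TV = D_3×(1+g_2)/(r−g_2) = 7368.07088/0.09 = 81867.45426
P_0 = D_1/(1+r)^1 + D_2/(1+r)^2 + D_3/(1+r)^3 + TV/(1+r)^3
    = 4977.57933 + 5194.19203 + 5420.23121 + 61007.71351 = 76599.71608

£76599.72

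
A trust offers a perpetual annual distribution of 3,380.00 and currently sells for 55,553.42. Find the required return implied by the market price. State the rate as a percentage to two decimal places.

P = C/r ⇒ r = C/P = 3,380.00/55,553.42 = 0.060842

6.08%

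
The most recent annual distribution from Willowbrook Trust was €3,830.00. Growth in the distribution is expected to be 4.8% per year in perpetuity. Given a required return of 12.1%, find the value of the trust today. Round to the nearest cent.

D₁ = D₀ × (1 + g) = €3,830.00 × 1.048 = €4,013.8400
Growing perpetuity: P = D₁ / (r − g) = €4,013.8400 / (0.121 − 0.048) = €54,984.11

€54984.11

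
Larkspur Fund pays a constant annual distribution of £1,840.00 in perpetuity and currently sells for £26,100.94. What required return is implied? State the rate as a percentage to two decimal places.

P = C/r ⇒ r = C/P = £1,840.00/£26,100.94 = 0.070496

7.05%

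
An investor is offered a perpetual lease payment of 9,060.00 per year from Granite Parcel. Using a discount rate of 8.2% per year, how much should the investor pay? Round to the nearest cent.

110487.80

Level perpetuity: PV = C / r = 9,060.00 / 0.082 = 110,487.80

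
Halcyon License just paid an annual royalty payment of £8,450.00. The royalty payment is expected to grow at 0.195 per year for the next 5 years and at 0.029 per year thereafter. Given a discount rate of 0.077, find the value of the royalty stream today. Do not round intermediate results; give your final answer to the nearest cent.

D_1 = 10097.75000
D_2 = 12066.81125
D_3 = 14419.83944
D_4 = 17231.70814
D_5 = 20591.89122
Terminal value at year 5: TV = D_5×(1+g_2)/(r−g_2) = 21189.05607/0.048 = 441438.66806
P_0 = D_1/(1+r)^1 + D_2/(1+r)^2 + D_3/(1+r)^3 + D_4/(1+r)^4 + D_5/(1+r)^5 + TV/(1+r)^5
    = 9375.81244 + 10403.06023 + 11542.85699 + 12807.53398 + 14210.77355 + 304643.45791 = 362983.49510

£362983.50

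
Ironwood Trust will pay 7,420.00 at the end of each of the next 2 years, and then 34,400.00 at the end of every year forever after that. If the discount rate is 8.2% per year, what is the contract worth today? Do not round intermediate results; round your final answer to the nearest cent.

PV of 2-year annuity: 7,420.00 × [1 − (1+0.082)^−2] / 0.082 = 13195.62937
Perpetuity value at year 2: 34,400.00 / 0.082 = 419512.19512
PV of perpetuity: 419512.19512 / (1+0.082)^2 = 358335.69238
Total PV = 13195.62937 + 358335.69238 = 371531.32175

371531.32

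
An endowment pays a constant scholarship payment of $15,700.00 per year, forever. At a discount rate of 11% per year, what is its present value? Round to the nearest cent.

$142727.27

Level perpetuity: PV = C / r = $15,700.00 / 0.11 = $142,727.27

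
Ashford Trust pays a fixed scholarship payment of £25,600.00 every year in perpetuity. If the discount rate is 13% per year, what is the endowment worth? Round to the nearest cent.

£196923.08

Level perpetuity: PV = C / r = £25,600.00 / 0.13 = £196,923.08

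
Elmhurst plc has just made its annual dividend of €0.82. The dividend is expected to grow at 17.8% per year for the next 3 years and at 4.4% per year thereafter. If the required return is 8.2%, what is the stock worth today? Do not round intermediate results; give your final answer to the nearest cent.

D_1 = 0.96596
D_2 = 1.13790
D_3 = 1.34045
Terminal value at year 3: TV = D_3×(1+g_2)/(r−g_2) = 1.39943/0.038 = 36.82702
P_0 = D_1/(1+r)^1 + D_2/(1+r)^2 + D_3/(1+r)^3 + TV/(1+r)^3
    = 0.89275 + 0.97196 + 1.05820 + 29.07266 = 31.99558

€32.00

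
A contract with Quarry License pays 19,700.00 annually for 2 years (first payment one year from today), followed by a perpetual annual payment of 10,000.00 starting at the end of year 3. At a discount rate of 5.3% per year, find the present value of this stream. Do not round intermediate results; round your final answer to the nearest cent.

PV of 2-year annuity: 19,700.00 × [1 − (1+0.053)^−2] / 0.053 = 36475.26310
Perpetuity value at year 2: 10,000.00 / 0.053 = 188679.24528
PV of perpetuity: 188679.24528 / (1+0.053)^2 = 170163.88330
Total PV = 36475.26310 + 170163.88330 = 206639.14640

206639.15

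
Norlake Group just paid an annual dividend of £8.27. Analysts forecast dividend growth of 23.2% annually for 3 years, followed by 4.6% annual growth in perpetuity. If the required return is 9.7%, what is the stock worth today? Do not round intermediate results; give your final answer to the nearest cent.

£271.69

D_1 = 10.18864
D_2 = 12.55240
D_3 = 15.46456
Terminal value at year 3: TV = D_3×(1+g_2)/(r−g_2) = 16.17593/0.051 = 317.17514
P_0 = D_1/(1+r)^1 + D_2/(1+r)^2 + D_3/(1+r)^3 + TV/(1+r)^3
    = 9.28773 + 10.43071 + 11.71434 + 240.25878 = 271.69155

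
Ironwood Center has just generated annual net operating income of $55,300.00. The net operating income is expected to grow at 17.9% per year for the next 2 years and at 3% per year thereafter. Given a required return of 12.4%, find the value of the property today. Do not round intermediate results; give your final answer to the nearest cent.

D_1 = 65198.70000
D_2 = 76869.26730
Terminal value at year 2: TV = D_2×(1+g_2)/(r−g_2) = 79175.34532/0.094 = 842290.90765
P_0 = D_1/(1+r)^1 + D_2/(1+r)^2 + TV/(1+r)^2
    = 58005.96085 + 60844.33082 + 666698.51861 = 785548.81029

$785548.81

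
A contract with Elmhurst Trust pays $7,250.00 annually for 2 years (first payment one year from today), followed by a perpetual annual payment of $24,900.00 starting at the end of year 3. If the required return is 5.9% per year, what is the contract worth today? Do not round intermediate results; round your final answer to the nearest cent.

PV of 2-year annuity: $7,250.00 × [1 − (1+0.059)^−2] / 0.059 = 13310.74713
Perpetuity value at year 2: $24,900.00 / 0.059 = 422033.89831
PV of perpetuity: 422033.89831 / (1+0.059)^2 = 376318.36679
Total PV = 13310.74713 + 376318.36679 = 389629.11392

$389629.11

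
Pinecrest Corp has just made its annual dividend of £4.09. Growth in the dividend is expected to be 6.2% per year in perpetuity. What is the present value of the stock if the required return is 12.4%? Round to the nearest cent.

D₁ = D₀ × (1 + g) = £4.09 × 1.062 = £4.3436
Growing perpetuity: P = D₁ / (r − g) = £4.3436 / (0.124 − 0.062) = £70.06

£70.06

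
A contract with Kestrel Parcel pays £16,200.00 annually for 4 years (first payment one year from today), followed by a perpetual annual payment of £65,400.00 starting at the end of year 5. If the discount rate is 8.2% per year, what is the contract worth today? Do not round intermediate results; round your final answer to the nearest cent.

£635327.16

PV of 4-year annuity: £16,200.00 × [1 − (1+0.082)^−4] / 0.082 = 53418.45274
Perpetuity value at year 4: £65,400.00 / 0.082 = 797560.97561
PV of perpetuity: 797560.97561 / (1+0.082)^4 = 581908.70344
Total PV = 53418.45274 + 581908.70344 = 635327.15618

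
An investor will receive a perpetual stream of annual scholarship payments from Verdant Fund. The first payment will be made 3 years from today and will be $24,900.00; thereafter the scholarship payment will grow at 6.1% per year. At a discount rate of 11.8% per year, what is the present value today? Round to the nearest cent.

$349494.93

Value at end of year 2: C₁ / (r − g) = $24,900.00 / (0.118 − 0.061) = $436,842.1053
Discount to today: PV = $436,842.1053 / (1 + 0.118)^2 = $436,842.1053 / 1.249924 = $349,494.93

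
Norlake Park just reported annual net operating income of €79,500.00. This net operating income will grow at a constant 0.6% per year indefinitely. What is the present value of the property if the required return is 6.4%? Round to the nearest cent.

€1378913.79

D₁ = D₀ × (1 + g) = €79,500.00 × 1.006 = €79,977.0000
Growing perpetuity: P = D₁ / (r − g) = €79,977.0000 / (0.064 − 0.006) = €1,378,913.79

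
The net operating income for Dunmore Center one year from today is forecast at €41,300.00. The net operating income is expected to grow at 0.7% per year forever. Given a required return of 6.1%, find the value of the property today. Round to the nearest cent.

€764814.81

Growing perpetuity: P = D₁ / (r − g) = €41,300.0000 / (0.061 − 0.007) = €764,814.81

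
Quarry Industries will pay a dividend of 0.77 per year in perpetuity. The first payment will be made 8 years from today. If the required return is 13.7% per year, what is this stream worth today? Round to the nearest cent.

Value at end of year 7: C / r = 0.77 / 0.137 = 5.6204
Discount to today: PV = 5.6204 / (1 + 0.137)^7 = 5.6204 / 2.456537 = 2.29

2.29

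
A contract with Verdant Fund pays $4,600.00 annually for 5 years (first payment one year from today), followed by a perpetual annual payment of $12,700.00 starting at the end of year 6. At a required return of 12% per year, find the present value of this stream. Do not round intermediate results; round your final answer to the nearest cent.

$76634.65

PV of 5-year annuity: $4,600.00 × [1 − (1+0.12)^−5] / 0.12 = 16581.97053
Perpetuity value at year 5: $12,700.00 / 0.12 = 105833.33333
PV of perpetuity: 105833.33333 / (1+0.12)^5 = 60052.67556
Total PV = 16581.97053 + 60052.67556 = 76634.64609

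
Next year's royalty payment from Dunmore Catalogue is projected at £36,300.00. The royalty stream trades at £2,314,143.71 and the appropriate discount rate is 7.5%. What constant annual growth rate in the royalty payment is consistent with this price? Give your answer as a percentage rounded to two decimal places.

P = D₁/(r−g) ⇒ g = r − D₁/P = 0.075 − £36,300.00/£2,314,143.71 = 0.059314

5.93%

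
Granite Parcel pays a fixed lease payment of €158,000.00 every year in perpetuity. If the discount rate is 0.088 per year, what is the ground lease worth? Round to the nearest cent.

€1795454.55

Level perpetuity: PV = C / r = €158,000.00 / 0.088 = €1,795,454.55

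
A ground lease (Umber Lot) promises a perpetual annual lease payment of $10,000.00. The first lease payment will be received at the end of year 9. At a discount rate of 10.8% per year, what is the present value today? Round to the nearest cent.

$40762.25

Value at end of year 8: C / r = $10,000.00 / 0.108 = $92,592.5926
Discount to today: PV = $92,592.5926 / (1 + 0.108)^8 = $92,592.5926 / 2.271528 = $40,762.25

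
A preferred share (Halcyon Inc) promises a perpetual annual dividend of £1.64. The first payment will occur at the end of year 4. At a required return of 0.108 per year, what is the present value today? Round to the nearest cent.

Value at end of year 3: C / r = £1.64 / 0.108 = £15.1852
Discount to today: PV = £15.1852 / (1 + 0.108)^3 = £15.1852 / 1.360252 = £11.16

£11.16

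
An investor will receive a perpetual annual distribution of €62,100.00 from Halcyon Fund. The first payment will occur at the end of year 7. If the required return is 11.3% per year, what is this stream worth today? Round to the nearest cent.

Value at end of year 6: C / r = €62,100.00 / 0.113 = €549,557.5221
Discount to today: PV = €549,557.5221 / (1 + 0.113)^6 = €549,557.5221 / 1.900951 = €289,096.06

€289096.06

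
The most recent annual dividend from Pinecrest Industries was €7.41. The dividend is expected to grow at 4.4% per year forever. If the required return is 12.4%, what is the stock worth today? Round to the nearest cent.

€96.70

D₁ = D₀ × (1 + g) = €7.41 × 1.044 = €7.7360
Growing perpetuity: P = D₁ / (r − g) = €7.7360 / (0.124 − 0.044) = €96.70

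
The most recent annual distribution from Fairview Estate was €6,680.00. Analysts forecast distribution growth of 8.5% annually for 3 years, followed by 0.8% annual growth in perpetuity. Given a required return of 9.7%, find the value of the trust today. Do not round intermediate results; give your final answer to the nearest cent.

D_1 = 7247.80000
D_2 = 7863.86300
D_3 = 8532.29135
Terminal value at year 3: TV = D_3×(1+g_2)/(r−g_2) = 8600.54969/0.089 = 96635.38973
P_0 = D_1/(1+r)^1 + D_2/(1+r)^2 + D_3/(1+r)^3 + TV/(1+r)^3
    = 6606.92799 + 6534.65530 + 6463.17320 + 73200.88299 = 92805.63947

€92805.64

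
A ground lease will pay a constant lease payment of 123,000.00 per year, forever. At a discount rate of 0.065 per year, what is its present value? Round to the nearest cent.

1892307.69

Level perpetuity: PV = C / r = 123,000.00 / 0.065 = 1,892,307.69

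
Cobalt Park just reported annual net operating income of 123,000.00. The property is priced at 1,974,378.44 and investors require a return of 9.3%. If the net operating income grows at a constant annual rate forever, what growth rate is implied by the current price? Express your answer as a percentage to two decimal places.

2.89%

P = D₀(1+g)/(r−g) ⇒ P(r−g) = D₀(1+g) ⇒ g(P+D₀) = P·r − D₀
g = (P·r − D₀)/(P + D₀) = (1,974,378.44×0.093 − 123,000.00) / (1,974,378.44 + 123,000.00) = 0.028901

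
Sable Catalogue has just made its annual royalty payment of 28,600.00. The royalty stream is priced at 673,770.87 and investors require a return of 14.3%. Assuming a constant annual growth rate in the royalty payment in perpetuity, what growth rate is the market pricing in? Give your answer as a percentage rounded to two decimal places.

P = D₀(1+g)/(r−g) ⇒ P(r−g) = D₀(1+g) ⇒ g(P+D₀) = P·r − D₀
g = (P·r − D₀)/(P + D₀) = (673,770.87×0.143 − 28,600.00) / (673,770.87 + 28,600.00) = 0.096458

9.65%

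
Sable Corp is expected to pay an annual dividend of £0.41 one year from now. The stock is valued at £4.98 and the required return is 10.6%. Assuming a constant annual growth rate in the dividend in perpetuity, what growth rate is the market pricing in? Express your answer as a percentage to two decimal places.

P = D₁/(r−g) ⇒ g = r − D₁/P = 0.106 − £0.41/£4.98 = 0.023671

2.37%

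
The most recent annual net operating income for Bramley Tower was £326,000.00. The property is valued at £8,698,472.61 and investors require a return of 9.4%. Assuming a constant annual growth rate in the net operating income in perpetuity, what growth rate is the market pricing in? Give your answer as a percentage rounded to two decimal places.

P = D₀(1+g)/(r−g) ⇒ P(r−g) = D₀(1+g) ⇒ g(P+D₀) = P·r − D₀
g = (P·r − D₀)/(P + D₀) = (£8,698,472.61×0.094 − £326,000.00) / (£8,698,472.61 + £326,000.00) = 0.054480

5.45%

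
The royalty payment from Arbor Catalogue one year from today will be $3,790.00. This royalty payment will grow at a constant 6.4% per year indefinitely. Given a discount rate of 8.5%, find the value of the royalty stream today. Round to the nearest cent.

Growing perpetuity: P = D₁ / (r − g) = $3,790.0000 / (0.085 − 0.064) = $180,476.19

$180476.19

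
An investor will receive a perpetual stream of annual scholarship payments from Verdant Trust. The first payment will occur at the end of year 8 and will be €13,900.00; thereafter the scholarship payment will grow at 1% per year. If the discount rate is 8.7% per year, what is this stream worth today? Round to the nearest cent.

Value at end of year 7: C₁ / (r − g) = €13,900.00 / (0.087 − 0.01) = €180,519.4805
Discount to today: PV = €180,519.4805 / (1 + 0.087)^7 = €180,519.4805 / 1.793109 = €100,673.99

€100673.99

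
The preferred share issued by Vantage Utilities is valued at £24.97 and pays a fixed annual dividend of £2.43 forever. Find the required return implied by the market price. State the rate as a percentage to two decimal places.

9.73%

P = C/r ⇒ r = C/P = £2.43/£24.97 = 0.097317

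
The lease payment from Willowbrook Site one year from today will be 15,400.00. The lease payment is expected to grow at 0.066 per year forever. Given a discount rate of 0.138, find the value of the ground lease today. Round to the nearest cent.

213888.89

Growing perpetuity: P = D₁ / (r − g) = 15,400.0000 / (0.138 − 0.066) = 213,888.89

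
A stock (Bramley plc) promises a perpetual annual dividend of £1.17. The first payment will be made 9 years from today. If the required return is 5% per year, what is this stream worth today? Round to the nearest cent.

Value at end of year 8: C / r = £1.17 / 0.05 = £23.4000
Discount to today: PV = £23.4000 / (1 + 0.05)^8 = £23.4000 / 1.477455 = £15.84

£15.84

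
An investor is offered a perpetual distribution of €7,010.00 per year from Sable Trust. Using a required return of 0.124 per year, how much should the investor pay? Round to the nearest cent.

Level perpetuity: PV = C / r = €7,010.00 / 0.124 = €56,532.26

€56532.26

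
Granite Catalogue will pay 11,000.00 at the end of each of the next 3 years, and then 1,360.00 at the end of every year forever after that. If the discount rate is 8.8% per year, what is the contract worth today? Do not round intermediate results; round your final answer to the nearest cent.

39943.47

PV of 3-year annuity: 11,000.00 × [1 − (1+0.088)^−3] / 0.088 = 27943.79031
Perpetuity value at year 3: 1,360.00 / 0.088 = 15454.54545
PV of perpetuity: 15454.54545 / (1+0.088)^3 = 11999.67683
Total PV = 27943.79031 + 11999.67683 = 39943.46715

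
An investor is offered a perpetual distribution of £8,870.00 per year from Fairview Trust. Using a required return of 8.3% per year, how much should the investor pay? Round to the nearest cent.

£106867.47

Level perpetuity: PV = C / r = £8,870.00 / 0.083 = £106,867.47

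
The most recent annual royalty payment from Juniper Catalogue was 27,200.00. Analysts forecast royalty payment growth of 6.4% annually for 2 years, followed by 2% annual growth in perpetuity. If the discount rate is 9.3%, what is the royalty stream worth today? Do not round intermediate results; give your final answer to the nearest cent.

412408.85

D_1 = 28940.80000
D_2 = 30793.01120
Terminal value at year 2: TV = D_2×(1+g_2)/(r−g_2) = 31408.87142/0.073 = 430258.51266
P_0 = D_1/(1+r)^1 + D_2/(1+r)^2 + TV/(1+r)^2
    = 26478.31656 + 25775.78117 + 360154.75061 = 412408.84834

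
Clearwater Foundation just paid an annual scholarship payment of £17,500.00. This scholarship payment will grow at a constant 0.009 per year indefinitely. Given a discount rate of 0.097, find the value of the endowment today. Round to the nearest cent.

£200653.41

D₁ = D₀ × (1 + g) = £17,500.00 × 1.009 = £17,657.5000
Growing perpetuity: P = D₁ / (r − g) = £17,657.5000 / (0.097 − 0.009) = £200,653.41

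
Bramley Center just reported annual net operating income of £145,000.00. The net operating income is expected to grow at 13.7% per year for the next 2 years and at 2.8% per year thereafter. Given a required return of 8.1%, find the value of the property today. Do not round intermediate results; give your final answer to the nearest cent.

£3424316.23

D_1 = 164865.00000
D_2 = 187451.50500
Terminal value at year 2: TV = D_2×(1+g_2)/(r−g_2) = 192700.14714/0.053 = 3635851.83283
P_0 = D_1/(1+r)^1 + D_2/(1+r)^2 + TV/(1+r)^2
    = 152511.56337 + 160412.25490 + 3111392.41583 = 3424316.23409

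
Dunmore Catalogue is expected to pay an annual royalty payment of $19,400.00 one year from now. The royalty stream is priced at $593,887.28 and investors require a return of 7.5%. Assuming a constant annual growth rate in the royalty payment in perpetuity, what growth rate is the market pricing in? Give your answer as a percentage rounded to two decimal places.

4.23%

P = D₁/(r−g) ⇒ g = r − D₁/P = 0.075 − $19,400.00/$593,887.28 = 0.042334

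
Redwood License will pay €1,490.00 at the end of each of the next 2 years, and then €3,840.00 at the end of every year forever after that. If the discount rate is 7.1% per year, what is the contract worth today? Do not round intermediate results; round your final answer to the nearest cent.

€49841.55

PV of 2-year annuity: €1,490.00 × [1 − (1+0.071)^−2] / 0.071 = 2690.21770
Perpetuity value at year 2: €3,840.00 / 0.071 = 54084.50704
PV of perpetuity: 54084.50704 / (1+0.071)^2 = 47151.32854
Total PV = 2690.21770 + 47151.32854 = 49841.54624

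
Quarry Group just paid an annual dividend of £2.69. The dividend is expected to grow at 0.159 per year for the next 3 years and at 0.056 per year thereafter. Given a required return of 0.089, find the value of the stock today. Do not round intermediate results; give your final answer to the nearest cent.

D_1 = 3.11771
D_2 = 3.61343
D_3 = 4.18796
Terminal value at year 3: TV = D_3×(1+g_2)/(r−g_2) = 4.42249/0.033 = 134.01474
P_0 = D_1/(1+r)^1 + D_2/(1+r)^2 + D_3/(1+r)^3 + TV/(1+r)^3
    = 2.86291 + 3.04694 + 3.24279 + 103.76931 = 112.92195

£112.92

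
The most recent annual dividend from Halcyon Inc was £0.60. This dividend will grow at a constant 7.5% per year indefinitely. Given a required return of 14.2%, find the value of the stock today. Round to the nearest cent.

£9.63

D₁ = D₀ × (1 + g) = £0.60 × 1.075 = £0.6450
Growing perpetuity: P = D₁ / (r − g) = £0.6450 / (0.142 − 0.075) = £9.63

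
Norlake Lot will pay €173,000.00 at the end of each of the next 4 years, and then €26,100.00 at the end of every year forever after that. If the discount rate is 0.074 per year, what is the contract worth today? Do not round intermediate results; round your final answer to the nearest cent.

PV of 4-year annuity: €173,000.00 × [1 − (1+0.074)^−4] / 0.074 = 580734.68531
Perpetuity value at year 4: €26,100.00 / 0.074 = 352702.70270
PV of perpetuity: 352702.70270 / (1+0.074)^4 = 265088.97272
Total PV = 580734.68531 + 265088.97272 = 845823.65803

€845823.66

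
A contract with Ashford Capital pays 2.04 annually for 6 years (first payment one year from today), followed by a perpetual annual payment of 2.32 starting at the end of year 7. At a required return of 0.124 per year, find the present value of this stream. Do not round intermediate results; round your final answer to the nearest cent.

PV of 6-year annuity: 2.04 × [1 − (1+0.124)^−6] / 0.124 = 8.29311
Perpetuity value at year 6: 2.32 / 0.124 = 18.70968
PV of perpetuity: 18.70968 / (1+0.124)^6 = 9.27830
Total PV = 8.29311 + 9.27830 = 17.57141

17.57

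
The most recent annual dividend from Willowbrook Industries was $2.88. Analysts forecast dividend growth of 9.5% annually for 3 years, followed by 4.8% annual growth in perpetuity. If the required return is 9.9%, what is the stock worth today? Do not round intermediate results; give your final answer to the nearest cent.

$67.11

D_1 = 3.15360
D_2 = 3.45319
D_3 = 3.78125
Terminal value at year 3: TV = D_3×(1+g_2)/(r−g_2) = 3.96275/0.051 = 77.70088
P_0 = D_1/(1+r)^1 + D_2/(1+r)^2 + D_3/(1+r)^3 + TV/(1+r)^3
    = 2.86952 + 2.85907 + 2.84867 + 58.53733 = 67.11458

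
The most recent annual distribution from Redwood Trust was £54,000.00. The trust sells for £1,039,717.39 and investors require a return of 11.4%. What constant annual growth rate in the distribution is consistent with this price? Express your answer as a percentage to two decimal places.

5.90%

P = D₀(1+g)/(r−g) ⇒ P(r−g) = D₀(1+g) ⇒ g(P+D₀) = P·r − D₀
g = (P·r − D₀)/(P + D₀) = (£1,039,717.39×0.114 − £54,000.00) / (£1,039,717.39 + £54,000.00) = 0.058999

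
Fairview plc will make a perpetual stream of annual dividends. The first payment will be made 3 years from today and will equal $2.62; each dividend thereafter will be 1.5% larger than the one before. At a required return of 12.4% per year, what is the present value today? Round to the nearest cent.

$19.03

Value at end of year 2: C₁ / (r − g) = $2.62 / (0.124 − 0.015) = $24.0367
Discount to today: PV = $24.0367 / (1 + 0.124)^2 = $24.0367 / 1.263376 = $19.03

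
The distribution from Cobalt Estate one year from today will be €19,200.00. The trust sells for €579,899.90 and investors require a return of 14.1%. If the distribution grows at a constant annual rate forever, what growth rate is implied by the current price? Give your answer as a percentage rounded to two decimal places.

P = D₁/(r−g) ⇒ g = r − D₁/P = 0.141 − €19,200.00/€579,899.90 = 0.107891

10.79%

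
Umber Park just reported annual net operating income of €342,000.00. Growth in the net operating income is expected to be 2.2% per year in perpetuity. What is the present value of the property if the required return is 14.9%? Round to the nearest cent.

D₁ = D₀ × (1 + g) = €342,000.00 × 1.022 = €349,524.0000
Growing perpetuity: P = D₁ / (r − g) = €349,524.0000 / (0.149 − 0.022) = €2,752,157.48

€2752157.48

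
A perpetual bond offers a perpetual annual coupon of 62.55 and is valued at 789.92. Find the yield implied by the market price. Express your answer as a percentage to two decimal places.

P = C/r ⇒ r = C/P = 62.55/789.92 = 0.079185

7.92%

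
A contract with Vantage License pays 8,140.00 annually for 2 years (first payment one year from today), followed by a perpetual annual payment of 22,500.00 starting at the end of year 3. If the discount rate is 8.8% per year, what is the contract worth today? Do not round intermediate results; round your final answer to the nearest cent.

230352.29

PV of 2-year annuity: 8,140.00 × [1 − (1+0.088)^−2] / 0.088 = 14358.10446
Perpetuity value at year 2: 22,500.00 / 0.088 = 255681.81818
PV of perpetuity: 255681.81818 / (1+0.088)^2 = 215994.18302
Total PV = 14358.10446 + 215994.18302 = 230352.28747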